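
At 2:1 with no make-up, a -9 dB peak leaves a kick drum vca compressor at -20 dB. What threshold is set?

-31 dB

Let T be the threshold. Output overshoot = (input overshoot)/R, so -20 − T = (-9 − T)/2.
2·(-20 − T) = -9 − T → 1·T = -40 − (-9) = -31.
T = -31/1 = -31 dB.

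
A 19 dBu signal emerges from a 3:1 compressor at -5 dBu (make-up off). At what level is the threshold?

Let T be the threshold. Output overshoot = (input overshoot)/R, so -5 − T = (19 − T)/3.
3·(-5 − T) = 19 − T → 2·T = -15 − 19 = -34.
T = -34/2 = -17 dBu.

-17 dBu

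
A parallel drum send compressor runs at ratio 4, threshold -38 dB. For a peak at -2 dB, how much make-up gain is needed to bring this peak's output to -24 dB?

Overshoot 36 dB → 36/4 = 9 dB after compression, so the compressed level is -38 + 9 = -29 dB.
Make-up = target − compressed = -24 − (-29) = 5 dB.

5 dB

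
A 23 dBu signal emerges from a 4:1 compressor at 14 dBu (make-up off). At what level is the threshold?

Let T be the threshold. Output overshoot = (input overshoot)/R, so 14 − T = (23 − T)/4.
4·(14 − T) = 23 − T → 3·T = 56 − 23 = 33.
T = 33/3 = 11 dBu.

11 dBu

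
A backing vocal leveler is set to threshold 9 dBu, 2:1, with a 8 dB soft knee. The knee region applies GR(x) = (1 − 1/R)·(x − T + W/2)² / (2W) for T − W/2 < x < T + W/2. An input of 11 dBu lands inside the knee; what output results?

x − T + W/2 = 11 − 9 + 4 = 6.
GR = (1 − 1/2) × 6² / 16 = 0.5 × 36 / 16 = 1.125 dB.
Output = 11 − 1.125 = 9.875 dBu.

9.875 dBu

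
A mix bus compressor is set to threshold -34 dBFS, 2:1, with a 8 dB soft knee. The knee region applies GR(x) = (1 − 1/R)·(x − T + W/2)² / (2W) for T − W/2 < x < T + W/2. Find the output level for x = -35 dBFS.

x − T + W/2 = -35 − (-34) + 4 = 3.
GR = (1 − 1/2) × 3² / 16 = 0.5 × 9 / 16 = 0.28125 dB.
Output = -35 − 0.28125 = -35.28125 dBFS.

-35.28125 dBFS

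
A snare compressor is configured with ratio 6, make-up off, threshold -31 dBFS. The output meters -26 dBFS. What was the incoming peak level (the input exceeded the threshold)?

That's 5 dB above the -31 dBFS threshold.
Input overshoot = R × output overshoot = 30 dB → input = -31 + 30 = -1 dBFS.

-1 dBFS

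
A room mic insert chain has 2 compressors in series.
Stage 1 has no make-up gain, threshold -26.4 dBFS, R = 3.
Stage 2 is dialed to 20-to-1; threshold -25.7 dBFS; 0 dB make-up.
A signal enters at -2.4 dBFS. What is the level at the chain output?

Stage 1: 24 dB above -26.4 dBFS, reduced 3:1 to 8 dB above → -18.4 dBFS.
Stage 2: overshoot 7.3 dB → 7.3/20 = 0.365 dB → -25.335 dBFS.

-25.335 dBFS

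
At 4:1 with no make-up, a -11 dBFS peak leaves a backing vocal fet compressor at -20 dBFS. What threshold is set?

-23 dBFS

Gain reduction = -11 − (-20) = 9 dB; output overshoot = GR / (R − 1) = 9 / 3 = 3 dB.
Threshold = output − output overshoot = -20 − 3 = -23 dBFS.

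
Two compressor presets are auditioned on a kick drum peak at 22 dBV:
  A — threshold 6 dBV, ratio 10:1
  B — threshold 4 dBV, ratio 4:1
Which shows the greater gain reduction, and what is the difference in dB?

A: overshoot 16 dB → output overshoot 1.6 dB → GR 14.4 dB.
B: overshoot 18 dB → output overshoot 4.5 dB → GR 13.5 dB.
A reduces 0.9 dB more.

A, by 0.9 dB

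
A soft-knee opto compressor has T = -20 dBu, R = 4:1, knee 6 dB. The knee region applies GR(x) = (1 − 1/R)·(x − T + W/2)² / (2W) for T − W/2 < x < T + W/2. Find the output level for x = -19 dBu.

x − T + W/2 = -19 − (-20) + 3 = 4.
GR = (1 − 1/4) × 4² / 12 = 0.75 × 16 / 12 = 1 dB.
Output = -19 − 1 = -20 dBu.

-20 dBu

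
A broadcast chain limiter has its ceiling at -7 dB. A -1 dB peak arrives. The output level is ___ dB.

A brickwall limiter is an ∞:1 compressor: any input above the ceiling is clamped to -7 dB.

-7 dB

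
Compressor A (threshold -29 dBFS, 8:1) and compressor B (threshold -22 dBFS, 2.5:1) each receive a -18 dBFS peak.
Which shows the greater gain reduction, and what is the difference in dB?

A, by 7.225 dB

A: GR = 11 − 11/8 = 9.625 dB.
B: GR = 4 − 4/2.5 = 2.4 dB.
A applies 7.225 dB more gain reduction.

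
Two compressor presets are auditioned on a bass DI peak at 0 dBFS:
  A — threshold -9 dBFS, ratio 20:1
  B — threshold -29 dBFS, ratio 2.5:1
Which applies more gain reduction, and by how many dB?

A: GR = 9 − 9/20 = 8.55 dB.
B: GR = 29 − 29/2.5 = 17.4 dB.
B reduces 8.85 dB more.

B, by 8.85 dB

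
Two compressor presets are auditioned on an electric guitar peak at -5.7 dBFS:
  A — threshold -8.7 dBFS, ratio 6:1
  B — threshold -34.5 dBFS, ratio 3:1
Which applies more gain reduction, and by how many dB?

A: GR = 3 − 3/6 = 2.5 dB.
B: GR = 28.8 − 28.8/3 = 19.2 dB.
B applies 16.7 dB more gain reduction.

B, by 16.7 dB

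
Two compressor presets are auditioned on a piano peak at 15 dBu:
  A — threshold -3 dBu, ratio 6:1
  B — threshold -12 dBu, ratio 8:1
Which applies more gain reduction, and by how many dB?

A: 18 dB over, compressed to 3 dB over, so 15 dB of GR.
B: 27 dB over, compressed to 3.375 dB over, so 23.625 dB of GR.
Difference: 8.625 dB in favour of B.

B, by 8.625 dB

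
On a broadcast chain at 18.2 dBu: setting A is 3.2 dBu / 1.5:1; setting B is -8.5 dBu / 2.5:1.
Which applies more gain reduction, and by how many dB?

B, by 11.02 dB

A: 15 dB over, compressed to 10 dB over, so 5 dB of GR.
B: 26.7 dB over, compressed to 10.68 dB over, so 16.02 dB of GR.
B applies 11.02 dB more gain reduction.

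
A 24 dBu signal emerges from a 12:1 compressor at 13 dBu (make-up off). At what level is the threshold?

12 dBu

Let T be the threshold. Output overshoot = (input overshoot)/R, so 13 − T = (24 − T)/12.
12·(13 − T) = 24 − T → 11·T = 156 − 24 = 132.
T = 132/11 = 12 dBu.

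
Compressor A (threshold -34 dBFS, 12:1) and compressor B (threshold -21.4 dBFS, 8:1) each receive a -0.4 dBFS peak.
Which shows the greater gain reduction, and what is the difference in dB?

A: GR = 33.6 − 33.6/12 = 30.8 dB.
B: GR = 21 − 21/8 = 18.375 dB.
Difference: 12.425 dB in favour of A.

A, by 12.425 dB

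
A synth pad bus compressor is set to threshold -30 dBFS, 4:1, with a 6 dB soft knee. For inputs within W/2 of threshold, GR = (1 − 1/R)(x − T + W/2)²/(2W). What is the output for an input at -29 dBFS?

x − T + W/2 = -29 − (-30) + 3 = 4.
GR = (1 − 1/4) × 4² / 12 = 0.75 × 16 / 12 = 1 dB.
Output = -29 − 1 = -30 dBFS.

-30 dBFS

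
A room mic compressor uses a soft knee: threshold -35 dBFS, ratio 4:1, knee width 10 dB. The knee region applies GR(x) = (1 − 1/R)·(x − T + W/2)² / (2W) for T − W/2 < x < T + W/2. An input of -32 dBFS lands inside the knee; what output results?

x − T + W/2 = -32 − (-35) + 5 = 8.
GR = (1 − 1/4) × 8² / 20 = 0.75 × 64 / 20 = 2.4 dB.
Output = -32 − 2.4 = -34.4 dBFS.

-34.4 dBFS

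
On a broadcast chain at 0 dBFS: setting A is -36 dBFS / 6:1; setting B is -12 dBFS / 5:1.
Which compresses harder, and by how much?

A, by 20.4 dB

A: overshoot 36 dB → output overshoot 6 dB → GR 30 dB.
B: overshoot 12 dB → output overshoot 2.4 dB → GR 9.6 dB.
Difference: 20.4 dB in favour of A.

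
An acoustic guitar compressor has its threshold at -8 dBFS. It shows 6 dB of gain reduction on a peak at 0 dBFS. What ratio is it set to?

4:1

Input overshoot = 0 − (-8) = 8 dB.
Output overshoot = 8 − 6 = 2 dB.
Ratio = input overshoot / output overshoot = 8 / 2 = 4.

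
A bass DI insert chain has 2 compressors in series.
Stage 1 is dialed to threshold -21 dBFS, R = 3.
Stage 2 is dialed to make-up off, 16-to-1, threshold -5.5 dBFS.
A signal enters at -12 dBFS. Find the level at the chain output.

-18 dBFS

Stage 1: overshoot 9 dB → 9/3 = 3 dB → -18 dBFS.
Stage 2: -18 dBFS ≤ -5.5 dBFS, so stage 2 doesn't engage; output -18 dBFS.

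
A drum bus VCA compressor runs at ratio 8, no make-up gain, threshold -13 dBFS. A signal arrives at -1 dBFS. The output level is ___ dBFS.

-11.5 dBFS

The input is 12 dB above the -13 dBFS threshold.
At 8:1 the overshoot is divided by 8, leaving 1.5 dB above threshold.
Output = -13 + 1.5 = -11.5 dBFS.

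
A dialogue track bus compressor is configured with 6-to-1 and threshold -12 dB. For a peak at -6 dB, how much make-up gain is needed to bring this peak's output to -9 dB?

Overshoot 6 dB → 6/6 = 1 dB after compression, so the compressed level is -12 + 1 = -11 dB.
Make-up = target − compressed = -9 − (-11) = 2 dB.

2 dB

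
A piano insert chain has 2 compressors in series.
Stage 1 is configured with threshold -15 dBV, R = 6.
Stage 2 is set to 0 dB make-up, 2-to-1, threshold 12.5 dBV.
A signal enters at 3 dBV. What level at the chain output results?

Stage 1: 3 dBV is 18 dB over -15 dBV; at 6:1 that becomes 3 dB over, giving -12 dBV.
Stage 2: below threshold (-12 ≤ 12.5); passes unchanged; output -12 dBV.

-12 dBV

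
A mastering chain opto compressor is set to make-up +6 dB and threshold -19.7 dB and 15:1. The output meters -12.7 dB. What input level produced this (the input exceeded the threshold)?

-4.7 dB

Remove make-up: -12.7 − 6 = -18.7 dB.
That's 1 dB above the -19.7 dB threshold.
Undo the ratio: input overshoot = 1 × 15 = 15 dB, giving input = -4.7 dB.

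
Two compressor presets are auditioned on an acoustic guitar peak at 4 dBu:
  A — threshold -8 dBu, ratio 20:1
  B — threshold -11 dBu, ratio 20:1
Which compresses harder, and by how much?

A: 12 dB over, compressed to 0.6 dB over, so 11.4 dB of GR.
B: 15 dB over, compressed to 0.75 dB over, so 14.25 dB of GR.
B reduces 2.85 dB more.

B, by 2.85 dB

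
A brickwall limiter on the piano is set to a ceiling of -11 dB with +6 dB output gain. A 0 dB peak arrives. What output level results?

At ∞:1, everything above -11 dB is held at the ceiling.
Output gain then adds 6 dB: -11 + 6 = -5 dB.

-5 dB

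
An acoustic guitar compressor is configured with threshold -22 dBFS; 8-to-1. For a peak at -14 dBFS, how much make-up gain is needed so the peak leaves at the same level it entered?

7 dB

Without make-up, output = threshold + overshoot/8 = -22 + 1 = -21 dBFS.
Gap to target: 7 dB.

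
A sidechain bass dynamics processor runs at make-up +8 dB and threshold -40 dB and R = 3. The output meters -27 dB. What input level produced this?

Remove make-up: -27 − 8 = -35 dB.
That's 5 dB above the -40 dB threshold.
Before 3:1 compression the overshoot was 5 × 3 = 15 dB, so input = -40 + 15 = -25 dB.

-25 dB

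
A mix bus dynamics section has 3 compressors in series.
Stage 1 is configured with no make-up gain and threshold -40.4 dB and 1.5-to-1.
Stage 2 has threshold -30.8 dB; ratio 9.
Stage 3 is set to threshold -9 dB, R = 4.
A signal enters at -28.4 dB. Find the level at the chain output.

Stage 1: -28.4 dB is 12 dB over -40.4 dB; at 1.5:1 that becomes 8 dB over, giving -32.4 dB.
Stage 2: -32.4 dB ≤ -30.8 dB, so stage 2 doesn't engage; output -32.4 dB.
Stage 3: -32.4 dB is at or below the -9 dB threshold — no compression; output -32.4 dB.

-32.4 dB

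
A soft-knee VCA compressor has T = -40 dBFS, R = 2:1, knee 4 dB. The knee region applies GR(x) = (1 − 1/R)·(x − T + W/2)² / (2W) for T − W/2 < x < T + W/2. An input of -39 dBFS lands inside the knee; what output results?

-39.5625 dBFS

x − T + W/2 = -39 − (-40) + 2 = 3.
GR = (1 − 1/2) × 3² / 8 = 0.5 × 9 / 8 = 0.5625 dB.
Output = -39 − 0.5625 = -39.5625 dBFS.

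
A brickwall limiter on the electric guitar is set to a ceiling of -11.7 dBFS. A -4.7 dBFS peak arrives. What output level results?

A brickwall limiter is an ∞:1 compressor: any input above the ceiling is clamped to -11.7 dBFS.

-11.7 dBFS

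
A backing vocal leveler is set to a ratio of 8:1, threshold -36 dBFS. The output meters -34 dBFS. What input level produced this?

That's 2 dB above the -36 dBFS threshold.
Undo the ratio: input overshoot = 2 × 8 = 16 dB, giving input = -20 dBFS.

-20 dBFS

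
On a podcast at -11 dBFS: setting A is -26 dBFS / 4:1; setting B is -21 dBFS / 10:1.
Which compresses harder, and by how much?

A: GR = 15 − 15/4 = 11.25 dB.
B: GR = 10 − 10/10 = 9 dB.
A reduces 2.25 dB more.

A, by 2.25 dB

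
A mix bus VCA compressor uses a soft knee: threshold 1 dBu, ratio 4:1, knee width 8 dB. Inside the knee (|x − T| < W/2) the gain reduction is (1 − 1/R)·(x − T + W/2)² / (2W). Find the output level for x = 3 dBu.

x − T + W/2 = 3 − 1 + 4 = 6.
GR = (1 − 1/4) × 6² / 16 = 0.75 × 36 / 16 = 1.6875 dB.
Output = 3 − 1.6875 = 1.3125 dBu.

1.3125 dBu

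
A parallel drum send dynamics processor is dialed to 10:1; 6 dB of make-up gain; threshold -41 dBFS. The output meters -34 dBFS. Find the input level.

-31 dBFS

Stripping the +6 dB make-up gives -40 dBFS at the gain stage.
The compressed level sits -40 − (-41) = 1 dB over threshold.
Undo the ratio: input overshoot = 1 × 10 = 10 dB, giving input = -31 dBFS.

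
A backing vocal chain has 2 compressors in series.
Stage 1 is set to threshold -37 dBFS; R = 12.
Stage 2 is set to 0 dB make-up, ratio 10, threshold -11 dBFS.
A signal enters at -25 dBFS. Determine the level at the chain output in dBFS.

Stage 1: overshoot 12 dB → 12/12 = 1 dB → -36 dBFS.
Stage 2: -36 dBFS is at or below the -11 dBFS threshold — no compression; output -36 dBFS.

-36 dBFS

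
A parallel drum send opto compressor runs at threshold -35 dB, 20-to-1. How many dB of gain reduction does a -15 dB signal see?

The signal is 20 dB above threshold.
After 20:1 compression the overshoot becomes 20/20 = 1 dB.
Gain reduction = 20 − 1 = 19 dB.

19 dB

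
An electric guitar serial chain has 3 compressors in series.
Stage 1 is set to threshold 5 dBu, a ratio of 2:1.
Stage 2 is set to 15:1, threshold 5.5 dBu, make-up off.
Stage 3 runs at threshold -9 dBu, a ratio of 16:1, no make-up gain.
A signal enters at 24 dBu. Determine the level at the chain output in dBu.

-8.05625 dBu

Stage 1: overshoot 19 dB → 19/2 = 9.5 dB → 14.5 dBu.
Stage 2: 9 dB above 5.5 dBu, reduced 15:1 to 0.6 dB above → 6.1 dBu.
Stage 3: 6.1 dBu is 15.1 dB over -9 dBu; at 16:1 that becomes 0.94375 dB over, giving -8.05625 dBu.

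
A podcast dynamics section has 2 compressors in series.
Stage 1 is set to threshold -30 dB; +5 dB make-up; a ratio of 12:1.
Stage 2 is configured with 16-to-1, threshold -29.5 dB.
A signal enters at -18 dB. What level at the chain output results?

-29.15625 dB

Stage 1: -18 dB is 12 dB over -30 dB; at 12:1 that becomes 1 dB over, giving -29 dB; +5 dB make-up → -24 dB.
Stage 2: -24 dB is 5.5 dB over -29.5 dB; at 16:1 that becomes 0.34375 dB over, giving -29.15625 dB.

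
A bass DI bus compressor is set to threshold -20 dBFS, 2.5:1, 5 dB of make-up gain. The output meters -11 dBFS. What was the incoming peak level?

-10 dBFS

Stripping the +5 dB make-up gives -16 dBFS at the gain stage.
That's 4 dB above the -20 dBFS threshold.
Before 2.5:1 compression the overshoot was 4 × 2.5 = 10 dB, so input = -20 + 10 = -10 dBFS.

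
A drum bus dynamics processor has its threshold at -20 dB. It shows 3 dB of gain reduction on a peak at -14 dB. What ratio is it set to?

Input overshoot = -14 − (-20) = 6 dB.
Output overshoot = 6 − 3 = 3 dB.
Ratio = input overshoot / output overshoot = 6 / 3 = 2.

2:1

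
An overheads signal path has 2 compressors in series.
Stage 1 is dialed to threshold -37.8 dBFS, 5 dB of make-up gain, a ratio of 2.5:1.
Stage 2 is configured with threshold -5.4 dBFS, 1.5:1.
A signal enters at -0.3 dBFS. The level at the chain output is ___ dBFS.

-17.8 dBFS

Stage 1: overshoot 37.5 dB → 37.5/2.5 = 15 dB → -22.8 dBFS; +5 dB make-up → -17.8 dBFS.
Stage 2: -17.8 dBFS is at or below the -5.4 dBFS threshold — no compression; output -17.8 dBFS.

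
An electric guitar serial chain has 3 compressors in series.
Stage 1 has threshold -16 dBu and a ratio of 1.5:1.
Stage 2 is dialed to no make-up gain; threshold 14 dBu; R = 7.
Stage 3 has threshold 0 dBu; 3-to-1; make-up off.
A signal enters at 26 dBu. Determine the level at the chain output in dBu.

Stage 1: 42 dB above -16 dBu, reduced 1.5:1 to 28 dB above → 12 dBu.
Stage 2: 12 dBu is at or below the 14 dBu threshold — no compression; output 12 dBu.
Stage 3: overshoot 12 dB → 12/3 = 4 dB → 4 dBu.

4 dBu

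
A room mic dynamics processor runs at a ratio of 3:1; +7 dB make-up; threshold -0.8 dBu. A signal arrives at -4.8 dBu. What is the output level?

-4.8 dBu is 4 dB below the -0.8 dBu threshold, so no gain reduction is applied.
Make-up gain adds 7 dB: -4.8 + 7 = 2.2 dBu.

2.2 dBu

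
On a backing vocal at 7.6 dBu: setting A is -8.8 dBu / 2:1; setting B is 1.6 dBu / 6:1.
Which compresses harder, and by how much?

A, by 3.2 dB

A: 16.4 dB over, compressed to 8.2 dB over, so 8.2 dB of GR.
B: 6 dB over, compressed to 1 dB over, so 5 dB of GR.
A reduces 3.2 dB more.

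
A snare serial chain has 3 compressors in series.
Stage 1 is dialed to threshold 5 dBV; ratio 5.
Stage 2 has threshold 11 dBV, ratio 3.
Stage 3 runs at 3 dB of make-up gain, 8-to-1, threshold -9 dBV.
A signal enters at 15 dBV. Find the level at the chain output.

Stage 1: 15 dBV is 10 dB over 5 dBV; at 5:1 that becomes 2 dB over, giving 7 dBV.
Stage 2: 7 dBV ≤ 11 dBV, so stage 2 doesn't engage; output 7 dBV.
Stage 3: 16 dB above -9 dBV, reduced 8:1 to 2 dB above → -7 dBV; +3 dB make-up → -4 dBV.

-4 dBV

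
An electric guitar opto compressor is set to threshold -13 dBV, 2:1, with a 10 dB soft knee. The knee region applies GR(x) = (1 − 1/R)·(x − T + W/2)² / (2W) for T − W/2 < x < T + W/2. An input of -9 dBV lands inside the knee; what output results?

-11.025 dBV

x − T + W/2 = -9 − (-13) + 5 = 9.
GR = (1 − 1/2) × 9² / 20 = 0.5 × 81 / 20 = 2.025 dB.
Output = -9 − 2.025 = -11.025 dBV.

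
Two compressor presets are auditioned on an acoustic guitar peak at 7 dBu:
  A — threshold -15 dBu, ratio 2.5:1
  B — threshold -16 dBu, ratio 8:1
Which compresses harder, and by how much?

A: overshoot 22 dB → output overshoot 8.8 dB → GR 13.2 dB.
B: overshoot 23 dB → output overshoot 2.875 dB → GR 20.125 dB.
B applies 6.925 dB more gain reduction.

B, by 6.925 dB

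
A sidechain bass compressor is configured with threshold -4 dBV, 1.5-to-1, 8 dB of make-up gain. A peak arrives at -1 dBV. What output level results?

Overshoot: -1 − (-4) = 3 dB.
At 1.5:1 the overshoot is divided by 1.5, leaving 2 dB above threshold.
So the level is -4 + 2 = -2 dBV; make-up adds 8 dB, giving 6 dBV.

6 dBV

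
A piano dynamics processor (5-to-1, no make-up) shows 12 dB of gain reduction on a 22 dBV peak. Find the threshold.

7 dBV

Gain reduction = 22 − 10 = 12 dB; output overshoot = GR / (R − 1) = 12 / 4 = 3 dB.
Threshold = output − output overshoot = 10 − 3 = 7 dBV.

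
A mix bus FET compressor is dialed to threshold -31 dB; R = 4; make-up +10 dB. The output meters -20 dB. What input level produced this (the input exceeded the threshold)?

Before make-up, the level was -20 − 10 = -30 dB.
The compressed level sits -30 − (-31) = 1 dB over threshold.
Input overshoot = R × output overshoot = 4 dB → input = -31 + 4 = -27 dB.

-27 dB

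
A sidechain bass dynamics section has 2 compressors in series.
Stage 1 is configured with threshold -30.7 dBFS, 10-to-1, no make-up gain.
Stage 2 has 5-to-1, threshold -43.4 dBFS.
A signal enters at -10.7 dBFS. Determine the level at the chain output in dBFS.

-40.46 dBFS

Stage 1: -10.7 dBFS is 20 dB over -30.7 dBFS; at 10:1 that becomes 2 dB over, giving -28.7 dBFS.
Stage 2: -28.7 dBFS is 14.7 dB over -43.4 dBFS; at 5:1 that becomes 2.94 dB over, giving -40.46 dBFS.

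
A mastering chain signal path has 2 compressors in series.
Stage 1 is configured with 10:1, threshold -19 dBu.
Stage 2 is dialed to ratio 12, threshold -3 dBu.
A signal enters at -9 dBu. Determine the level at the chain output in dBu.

Stage 1: overshoot 10 dB → 10/10 = 1 dB → -18 dBu.
Stage 2: below threshold (-18 ≤ -3); passes unchanged; output -18 dBu.

-18 dBu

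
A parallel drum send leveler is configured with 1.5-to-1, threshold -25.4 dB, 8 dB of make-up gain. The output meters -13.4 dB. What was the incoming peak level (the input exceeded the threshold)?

-19.4 dB

Remove make-up: -13.4 − 8 = -21.4 dB.
That's 4 dB above the -25.4 dB threshold.
Before 1.5:1 compression the overshoot was 4 × 1.5 = 6 dB, so input = -25.4 + 6 = -19.4 dB.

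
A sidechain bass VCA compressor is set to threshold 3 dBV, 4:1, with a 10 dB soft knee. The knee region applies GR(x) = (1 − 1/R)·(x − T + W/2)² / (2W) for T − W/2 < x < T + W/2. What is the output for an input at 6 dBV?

3.6 dBV

x − T + W/2 = 6 − 3 + 5 = 8.
GR = (1 − 1/4) × 8² / 20 = 0.75 × 64 / 20 = 2.4 dB.
Output = 6 − 2.4 = 3.6 dBV.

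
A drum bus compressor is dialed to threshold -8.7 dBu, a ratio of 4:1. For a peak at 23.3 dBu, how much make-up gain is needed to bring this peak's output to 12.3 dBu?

13 dB

Overshoot 32 dB → 32/4 = 8 dB after compression, so the compressed level is -8.7 + 8 = -0.7 dBu.
Make-up = target − compressed = 12.3 − (-0.7) = 13 dB.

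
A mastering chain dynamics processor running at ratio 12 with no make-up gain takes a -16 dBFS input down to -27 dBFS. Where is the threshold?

Input is 12 dB above T (since output overshoot × R = input overshoot: (-27 − T)·12 = -16 − T gives T = -28 dBFS).
Check: -28 + (-16 − (-28))/12 = -28 + 1 = -27 dBFS. ✓

-28 dBFS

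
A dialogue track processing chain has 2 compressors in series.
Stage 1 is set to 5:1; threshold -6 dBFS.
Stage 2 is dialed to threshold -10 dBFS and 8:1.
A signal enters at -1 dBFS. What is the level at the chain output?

-9.375 dBFS

Stage 1: overshoot 5 dB → 5/5 = 1 dB → -5 dBFS.
Stage 2: -5 dBFS is 5 dB over -10 dBFS; at 8:1 that becomes 0.625 dB over, giving -9.375 dBFS.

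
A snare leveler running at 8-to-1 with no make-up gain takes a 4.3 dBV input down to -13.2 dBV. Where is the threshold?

Input is 20 dB above T (since output overshoot × R = input overshoot: (-13.2 − T)·8 = 4.3 − T gives T = -15.7 dBV).
Check: -15.7 + (4.3 − (-15.7))/8 = -15.7 + 2.5 = -13.2 dBV. ✓

-15.7 dBV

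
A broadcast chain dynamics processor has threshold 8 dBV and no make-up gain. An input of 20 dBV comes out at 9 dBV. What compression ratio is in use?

Input overshoot = 20 − 8 = 12 dB; output overshoot = 9 − 8 = 1 dB.
Ratio = 12 / 1 = 12.

12:1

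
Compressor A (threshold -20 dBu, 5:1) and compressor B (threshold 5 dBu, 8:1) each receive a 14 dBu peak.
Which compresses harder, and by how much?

A: GR = 34 − 34/5 = 27.2 dB.
B: GR = 9 − 9/8 = 7.875 dB.
Difference: 19.325 dB in favour of A.

A, by 19.325 dB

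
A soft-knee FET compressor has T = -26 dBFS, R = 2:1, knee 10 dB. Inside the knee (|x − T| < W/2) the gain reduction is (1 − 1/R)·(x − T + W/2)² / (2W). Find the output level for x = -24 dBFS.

-25.225 dBFS

x − T + W/2 = -24 − (-26) + 5 = 7.
GR = (1 − 1/2) × 7² / 20 = 0.5 × 49 / 20 = 1.225 dB.
Output = -24 − 1.225 = -25.225 dBFS.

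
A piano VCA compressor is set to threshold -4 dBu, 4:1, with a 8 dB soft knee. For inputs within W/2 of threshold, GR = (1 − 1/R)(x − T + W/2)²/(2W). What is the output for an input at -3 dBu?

-4.171875 dBu

x − T + W/2 = -3 − (-4) + 4 = 5.
GR = (1 − 1/4) × 5² / 16 = 0.75 × 25 / 16 = 1.171875 dB.
Output = -3 − 1.171875 = -4.171875 dBu.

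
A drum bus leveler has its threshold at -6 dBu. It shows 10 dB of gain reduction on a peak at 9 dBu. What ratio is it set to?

3:1

Input overshoot = 9 − (-6) = 15 dB.
Output overshoot = 15 − 10 = 5 dB.
Ratio = input overshoot / output overshoot = 15 / 5 = 3.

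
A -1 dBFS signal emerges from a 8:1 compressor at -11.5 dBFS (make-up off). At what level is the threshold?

Let T be the threshold. Output overshoot = (input overshoot)/R, so -11.5 − T = (-1 − T)/8.
8·(-11.5 − T) = -1 − T → 7·T = -92 − (-1) = -91.
T = -91/7 = -13 dBFS.

-13 dBFS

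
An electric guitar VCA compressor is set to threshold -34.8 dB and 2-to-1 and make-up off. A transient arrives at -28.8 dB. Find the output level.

-31.8 dB

Overshoot: -28.8 − (-34.8) = 6 dB.
At 2:1 the overshoot is divided by 2, leaving 3 dB above threshold.
So the level is -34.8 + 3 = -31.8 dB.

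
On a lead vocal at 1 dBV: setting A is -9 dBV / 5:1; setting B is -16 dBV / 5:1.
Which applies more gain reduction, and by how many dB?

B, by 5.6 dB

A: 10 dB over, compressed to 2 dB over, so 8 dB of GR.
B: 17 dB over, compressed to 3.4 dB over, so 13.6 dB of GR.
B reduces 5.6 dB more.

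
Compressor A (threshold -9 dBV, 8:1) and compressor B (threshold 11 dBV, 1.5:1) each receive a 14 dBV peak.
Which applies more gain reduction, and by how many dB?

A: overshoot 23 dB → output overshoot 2.875 dB → GR 20.125 dB.
B: overshoot 3 dB → output overshoot 2 dB → GR 1 dB.
A reduces 19.125 dB more.

A, by 19.125 dB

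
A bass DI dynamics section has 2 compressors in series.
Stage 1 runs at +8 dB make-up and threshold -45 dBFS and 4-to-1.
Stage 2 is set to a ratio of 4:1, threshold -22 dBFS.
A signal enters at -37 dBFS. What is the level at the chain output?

Stage 1: -37 dBFS is 8 dB over -45 dBFS; at 4:1 that becomes 2 dB over, giving -43 dBFS; +8 dB make-up → -35 dBFS.
Stage 2: -35 dBFS ≤ -22 dBFS, so stage 2 doesn't engage; output -35 dBFS.

-35 dBFS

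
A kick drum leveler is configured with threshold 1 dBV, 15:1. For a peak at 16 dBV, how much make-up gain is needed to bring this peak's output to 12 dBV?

10 dB

The peak compresses to 1 + 15/15 = 2 dBV.
To reach 12 dBV requires 12 − 2 = 10 dB of make-up.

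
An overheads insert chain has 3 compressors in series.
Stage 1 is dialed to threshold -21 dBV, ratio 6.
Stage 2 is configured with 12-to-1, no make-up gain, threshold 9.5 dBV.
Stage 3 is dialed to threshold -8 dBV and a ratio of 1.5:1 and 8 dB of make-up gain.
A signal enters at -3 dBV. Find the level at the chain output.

Stage 1: overshoot 18 dB → 18/6 = 3 dB → -18 dBV.
Stage 2: -18 dBV ≤ 9.5 dBV, so stage 2 doesn't engage; output -18 dBV.
Stage 3: below threshold (-18 ≤ -8); passes unchanged; make-up brings it to -10 dBV.

-10 dBV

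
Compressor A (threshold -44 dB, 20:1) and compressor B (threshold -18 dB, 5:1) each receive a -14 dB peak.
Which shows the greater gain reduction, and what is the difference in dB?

A, by 25.3 dB

A: 30 dB over, compressed to 1.5 dB over, so 28.5 dB of GR.
B: 4 dB over, compressed to 0.8 dB over, so 3.2 dB of GR.
Difference: 25.3 dB in favour of A.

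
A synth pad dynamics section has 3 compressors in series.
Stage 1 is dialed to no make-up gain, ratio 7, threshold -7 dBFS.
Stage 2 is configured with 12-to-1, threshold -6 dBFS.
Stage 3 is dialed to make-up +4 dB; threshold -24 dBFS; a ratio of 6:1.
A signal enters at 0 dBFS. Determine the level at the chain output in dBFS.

-17 dBFS

Stage 1: 0 dBFS is 7 dB over -7 dBFS; at 7:1 that becomes 1 dB over, giving -6 dBFS.
Stage 2: below threshold (-6 ≤ -6); passes unchanged; output -6 dBFS.
Stage 3: 18 dB above -24 dBFS, reduced 6:1 to 3 dB above → -21 dBFS; +4 dB make-up → -17 dBFS.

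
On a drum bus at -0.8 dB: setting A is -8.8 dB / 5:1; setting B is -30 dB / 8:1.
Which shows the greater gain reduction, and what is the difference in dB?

A: 8 dB over, compressed to 1.6 dB over, so 6.4 dB of GR.
B: 29.2 dB over, compressed to 3.65 dB over, so 25.55 dB of GR.
B reduces 19.15 dB more.

B, by 19.15 dB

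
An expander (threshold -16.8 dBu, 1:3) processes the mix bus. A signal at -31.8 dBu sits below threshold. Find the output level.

Undershoot = (-16.8) − (-31.8) = 15 dB.
At 1:3, that expands to 45 dB under threshold.
Output = -16.8 − 45 = -61.8 dBu.

-61.8 dBu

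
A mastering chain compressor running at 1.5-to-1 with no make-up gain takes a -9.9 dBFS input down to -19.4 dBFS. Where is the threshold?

Gain reduction = -9.9 − (-19.4) = 9.5 dB; output overshoot = GR / (R − 1) = 9.5 / 0.5 = 19 dB.
Threshold = output − output overshoot = -19.4 − 19 = -38.4 dBFS.

-38.4 dBFS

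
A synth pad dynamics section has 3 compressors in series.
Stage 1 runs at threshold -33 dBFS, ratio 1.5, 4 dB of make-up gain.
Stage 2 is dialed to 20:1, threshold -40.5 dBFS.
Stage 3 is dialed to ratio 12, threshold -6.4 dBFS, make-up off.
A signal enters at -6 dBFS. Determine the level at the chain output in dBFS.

-39.025 dBFS

Stage 1: -6 dBFS is 27 dB over -33 dBFS; at 1.5:1 that becomes 18 dB over, giving -15 dBFS; +4 dB make-up → -11 dBFS.
Stage 2: 29.5 dB above -40.5 dBFS, reduced 20:1 to 1.475 dB above → -39.025 dBFS.
Stage 3: -39.025 dBFS is at or below the -6.4 dBFS threshold — no compression; output -39.025 dBFS.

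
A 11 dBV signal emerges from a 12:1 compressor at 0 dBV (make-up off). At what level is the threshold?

-1 dBV

Gain reduction = 11 − 0 = 11 dB; output overshoot = GR / (R − 1) = 11 / 11 = 1 dB.
Threshold = output − output overshoot = 0 − 1 = -1 dBV.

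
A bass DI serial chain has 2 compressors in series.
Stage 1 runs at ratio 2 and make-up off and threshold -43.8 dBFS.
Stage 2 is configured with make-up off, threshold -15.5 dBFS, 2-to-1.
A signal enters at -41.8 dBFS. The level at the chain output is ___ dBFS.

-42.8 dBFS

Stage 1: -41.8 dBFS is 2 dB over -43.8 dBFS; at 2:1 that becomes 1 dB over, giving -42.8 dBFS.
Stage 2: below threshold (-42.8 ≤ -15.5); passes unchanged; output -42.8 dBFS.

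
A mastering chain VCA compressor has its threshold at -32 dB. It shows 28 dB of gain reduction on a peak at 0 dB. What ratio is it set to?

Input overshoot = 0 − (-32) = 32 dB.
Output overshoot = 32 − 28 = 4 dB.
Ratio = input overshoot / output overshoot = 32 / 4 = 8.

8:1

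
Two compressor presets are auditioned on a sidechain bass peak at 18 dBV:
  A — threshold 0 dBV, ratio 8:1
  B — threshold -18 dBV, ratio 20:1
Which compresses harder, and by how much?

B, by 18.45 dB

A: 18 dB over, compressed to 2.25 dB over, so 15.75 dB of GR.
B: 36 dB over, compressed to 1.8 dB over, so 34.2 dB of GR.
B applies 18.45 dB more gain reduction.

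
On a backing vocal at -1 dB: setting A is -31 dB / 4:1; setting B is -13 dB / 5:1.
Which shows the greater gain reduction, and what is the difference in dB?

A: overshoot 30 dB → output overshoot 7.5 dB → GR 22.5 dB.
B: overshoot 12 dB → output overshoot 2.4 dB → GR 9.6 dB.
A applies 12.9 dB more gain reduction.

A, by 12.9 dB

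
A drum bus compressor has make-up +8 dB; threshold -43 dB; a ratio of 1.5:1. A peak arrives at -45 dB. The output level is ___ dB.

-45 dB is 2 dB below the -43 dB threshold, so no gain reduction is applied.
Make-up gain adds 8 dB: -45 + 8 = -37 dB.

-37 dB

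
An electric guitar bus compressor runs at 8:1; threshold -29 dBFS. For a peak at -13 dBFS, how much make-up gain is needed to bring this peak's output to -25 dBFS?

2 dB

The peak compresses to -29 + 16/8 = -27 dBFS.
To reach -25 dBFS requires -25 − (-27) = 2 dB of make-up.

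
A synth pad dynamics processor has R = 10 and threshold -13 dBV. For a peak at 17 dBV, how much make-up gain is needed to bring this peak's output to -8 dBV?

Without make-up, output = threshold + overshoot/10 = -13 + 3 = -10 dBV.
Gap to target: 2 dB.

2 dB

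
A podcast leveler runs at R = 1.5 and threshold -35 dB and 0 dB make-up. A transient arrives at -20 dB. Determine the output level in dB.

-25 dB

Overshoot: -20 − (-35) = 15 dB.
The 15 dB excess becomes 10 dB after 1.5:1 reduction.
That puts the output at -25 dB.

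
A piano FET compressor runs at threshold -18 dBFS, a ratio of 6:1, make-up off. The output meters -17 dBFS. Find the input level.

-12 dBFS

That's 1 dB above the -18 dBFS threshold.
Input overshoot = R × output overshoot = 6 dB → input = -18 + 6 = -12 dBFS.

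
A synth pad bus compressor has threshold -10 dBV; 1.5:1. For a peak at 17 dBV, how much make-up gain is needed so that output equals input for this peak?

Overshoot 27 dB → 27/1.5 = 18 dB after compression, so the compressed level is -10 + 18 = 8 dBV.
Make-up = target − compressed = 17 − 8 = 9 dB.

9 dB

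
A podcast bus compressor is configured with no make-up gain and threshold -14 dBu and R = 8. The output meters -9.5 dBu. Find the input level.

22 dBu

Post-compression overshoot = -9.5 − (-14) = 4.5 dB.
Before 8:1 compression the overshoot was 4.5 × 8 = 36 dB, so input = -14 + 36 = 22 dBu.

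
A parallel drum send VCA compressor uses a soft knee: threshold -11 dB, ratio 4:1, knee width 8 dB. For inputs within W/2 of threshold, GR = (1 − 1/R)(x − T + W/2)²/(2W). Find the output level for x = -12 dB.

-12.421875 dB

x − T + W/2 = -12 − (-11) + 4 = 3.
GR = (1 − 1/4) × 3² / 16 = 0.75 × 9 / 16 = 0.421875 dB.
Output = -12 − 0.421875 = -12.421875 dB.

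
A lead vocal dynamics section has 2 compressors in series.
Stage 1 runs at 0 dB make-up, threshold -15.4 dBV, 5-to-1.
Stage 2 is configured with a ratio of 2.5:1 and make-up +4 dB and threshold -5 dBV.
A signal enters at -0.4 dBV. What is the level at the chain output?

Stage 1: -0.4 dBV is 15 dB over -15.4 dBV; at 5:1 that becomes 3 dB over, giving -12.4 dBV.
Stage 2: -12.4 dBV is at or below the -5 dBV threshold — no compression; make-up brings it to -8.4 dBV.

-8.4 dBV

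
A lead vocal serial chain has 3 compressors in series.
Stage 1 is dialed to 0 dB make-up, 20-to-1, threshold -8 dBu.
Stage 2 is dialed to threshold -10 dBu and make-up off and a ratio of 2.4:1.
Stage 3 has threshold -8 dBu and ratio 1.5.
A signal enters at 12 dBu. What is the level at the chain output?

-8.75 dBu

Stage 1: 12 dBu is 20 dB over -8 dBu; at 20:1 that becomes 1 dB over, giving -7 dBu.
Stage 2: overshoot 3 dB → 3/2.4 = 1.25 dB → -8.75 dBu.
Stage 3: below threshold (-8.75 ≤ -8); passes unchanged; output -8.75 dBu.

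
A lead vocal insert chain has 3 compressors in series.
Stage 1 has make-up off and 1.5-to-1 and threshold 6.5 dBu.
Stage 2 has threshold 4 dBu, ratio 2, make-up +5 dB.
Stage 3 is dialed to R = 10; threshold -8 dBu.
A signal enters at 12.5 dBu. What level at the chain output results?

-5.975 dBu

Stage 1: overshoot 6 dB → 6/1.5 = 4 dB → 10.5 dBu.
Stage 2: 10.5 dBu is 6.5 dB over 4 dBu; at 2:1 that becomes 3.25 dB over, giving 7.25 dBu; +5 dB make-up → 12.25 dBu.
Stage 3: 20.25 dB above -8 dBu, reduced 10:1 to 2.025 dB above → -5.975 dBu.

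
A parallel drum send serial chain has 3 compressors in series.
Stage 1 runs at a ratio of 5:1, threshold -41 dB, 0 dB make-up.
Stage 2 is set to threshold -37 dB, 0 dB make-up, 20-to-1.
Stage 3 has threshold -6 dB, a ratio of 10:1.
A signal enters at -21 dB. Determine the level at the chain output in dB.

-37 dB

Stage 1: overshoot 20 dB → 20/5 = 4 dB → -37 dB.
Stage 2: -37 dB ≤ -37 dB, so stage 2 doesn't engage; output -37 dB.
Stage 3: below threshold (-37 ≤ -6); passes unchanged; output -37 dB.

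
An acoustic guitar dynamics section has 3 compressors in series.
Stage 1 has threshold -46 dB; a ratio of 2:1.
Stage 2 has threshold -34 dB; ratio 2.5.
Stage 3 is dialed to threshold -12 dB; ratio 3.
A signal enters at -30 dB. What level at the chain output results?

-38 dB

Stage 1: overshoot 16 dB → 16/2 = 8 dB → -38 dB.
Stage 2: -38 dB is at or below the -34 dB threshold — no compression; output -38 dB.
Stage 3: below threshold (-38 ≤ -12); passes unchanged; output -38 dB.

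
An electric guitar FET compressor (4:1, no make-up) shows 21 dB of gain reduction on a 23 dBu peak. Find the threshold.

-5 dBu

Gain reduction = 23 − 2 = 21 dB; output overshoot = GR / (R − 1) = 21 / 3 = 7 dB.
Threshold = output − output overshoot = 2 − 7 = -5 dBu.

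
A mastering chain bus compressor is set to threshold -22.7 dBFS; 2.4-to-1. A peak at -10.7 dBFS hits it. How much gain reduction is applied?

7 dB

Overshoot = -10.7 − (-22.7) = 12 dB.
A 2.4:1 ratio leaves 5 dB of that excess.
Gain reduction = 12 − 5 = 7 dB.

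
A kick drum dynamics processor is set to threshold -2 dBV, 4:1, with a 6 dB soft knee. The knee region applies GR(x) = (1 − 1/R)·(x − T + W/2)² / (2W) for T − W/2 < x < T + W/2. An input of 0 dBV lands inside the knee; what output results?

-1.5625 dBV

x − T + W/2 = 0 − (-2) + 3 = 5.
GR = (1 − 1/4) × 5² / 12 = 0.75 × 25 / 12 = 1.5625 dB.
Output = 0 − 1.5625 = -1.5625 dBV.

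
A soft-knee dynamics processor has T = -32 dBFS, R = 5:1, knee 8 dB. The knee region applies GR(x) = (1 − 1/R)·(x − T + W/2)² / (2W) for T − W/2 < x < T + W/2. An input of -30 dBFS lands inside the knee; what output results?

-31.8 dBFS

x − T + W/2 = -30 − (-32) + 4 = 6.
GR = (1 − 1/5) × 6² / 16 = 0.8 × 36 / 16 = 1.8 dB.
Output = -30 − 1.8 = -31.8 dBFS.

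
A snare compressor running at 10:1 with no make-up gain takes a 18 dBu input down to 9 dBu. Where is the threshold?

8 dBu

Let T be the threshold. Output overshoot = (input overshoot)/R, so 9 − T = (18 − T)/10.
10·(9 − T) = 18 − T → 9·T = 90 − 18 = 72.
T = 72/9 = 8 dBu.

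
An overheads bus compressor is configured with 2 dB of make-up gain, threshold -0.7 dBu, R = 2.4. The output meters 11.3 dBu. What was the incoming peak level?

Stripping the +2 dB make-up gives 9.3 dBu at the gain stage.
That's 10 dB above the -0.7 dBu threshold.
Undo the ratio: input overshoot = 10 × 2.4 = 24 dB, giving input = 23.3 dBu.

23.3 dBu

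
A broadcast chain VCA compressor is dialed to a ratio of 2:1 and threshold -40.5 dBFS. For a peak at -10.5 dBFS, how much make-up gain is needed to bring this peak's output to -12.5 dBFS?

13 dB

Without make-up, output = threshold + overshoot/2 = -40.5 + 15 = -25.5 dBFS.
Gap to target: 13 dB.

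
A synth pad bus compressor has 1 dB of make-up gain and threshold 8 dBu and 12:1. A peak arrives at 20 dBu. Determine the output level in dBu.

10 dBu

Overshoot: 20 − 8 = 12 dB.
The 12 dB excess becomes 1 dB after 12:1 reduction.
That puts the output at 9 dBu; make-up adds 1 dB, giving 10 dBu.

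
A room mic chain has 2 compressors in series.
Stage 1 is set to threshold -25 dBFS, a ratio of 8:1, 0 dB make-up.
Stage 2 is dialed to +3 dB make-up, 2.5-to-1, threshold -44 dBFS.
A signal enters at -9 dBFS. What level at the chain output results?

Stage 1: overshoot 16 dB → 16/8 = 2 dB → -23 dBFS.
Stage 2: 21 dB above -44 dBFS, reduced 2.5:1 to 8.4 dB above → -35.6 dBFS; +3 dB make-up → -32.6 dBFS.

-32.6 dBFS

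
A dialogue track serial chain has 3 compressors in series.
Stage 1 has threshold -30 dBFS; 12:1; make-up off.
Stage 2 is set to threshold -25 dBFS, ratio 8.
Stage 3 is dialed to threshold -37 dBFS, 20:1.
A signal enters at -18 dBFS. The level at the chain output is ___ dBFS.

-36.6 dBFS

Stage 1: 12 dB above -30 dBFS, reduced 12:1 to 1 dB above → -29 dBFS.
Stage 2: -29 dBFS is at or below the -25 dBFS threshold — no compression; output -29 dBFS.
Stage 3: overshoot 8 dB → 8/20 = 0.4 dB → -36.6 dBFS.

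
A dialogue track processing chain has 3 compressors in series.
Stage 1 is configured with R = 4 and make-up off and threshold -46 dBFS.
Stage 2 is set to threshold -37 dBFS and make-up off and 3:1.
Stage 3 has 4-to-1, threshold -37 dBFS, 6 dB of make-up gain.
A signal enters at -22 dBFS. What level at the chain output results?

-34 dBFS

Stage 1: 24 dB above -46 dBFS, reduced 4:1 to 6 dB above → -40 dBFS.
Stage 2: -40 dBFS is at or below the -37 dBFS threshold — no compression; output -40 dBFS.
Stage 3: below threshold (-40 ≤ -37); passes unchanged; make-up brings it to -34 dBFS.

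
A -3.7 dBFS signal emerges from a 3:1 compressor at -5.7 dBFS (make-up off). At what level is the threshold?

Input is 3 dB above T (since output overshoot × R = input overshoot: (-5.7 − T)·3 = -3.7 − T gives T = -6.7 dBFS).
Check: -6.7 + (-3.7 − (-6.7))/3 = -6.7 + 1 = -5.7 dBFS. ✓

-6.7 dBFS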